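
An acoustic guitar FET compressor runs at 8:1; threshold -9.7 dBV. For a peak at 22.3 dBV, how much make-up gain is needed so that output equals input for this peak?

The peak compresses to -9.7 + 32/8 = -5.7 dBV.
To reach 22.3 dBV requires 22.3 − (-5.7) = 28 dB of make-up.

28 dB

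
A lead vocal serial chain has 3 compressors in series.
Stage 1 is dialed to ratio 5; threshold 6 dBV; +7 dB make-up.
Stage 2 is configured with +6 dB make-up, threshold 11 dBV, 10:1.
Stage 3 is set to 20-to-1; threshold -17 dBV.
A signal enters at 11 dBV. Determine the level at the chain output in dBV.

-15.285 dBV

Stage 1: 11 dBV is 5 dB over 6 dBV; at 5:1 that becomes 1 dB over, giving 7 dBV; +7 dB make-up → 14 dBV.
Stage 2: overshoot 3 dB → 3/10 = 0.3 dB → 11.3 dBV; +6 dB make-up → 17.3 dBV.
Stage 3: 34.3 dB above -17 dBV, reduced 20:1 to 1.715 dB above → -15.285 dBV.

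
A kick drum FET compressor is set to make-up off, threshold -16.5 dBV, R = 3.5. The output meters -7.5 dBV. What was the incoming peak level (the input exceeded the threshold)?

15 dBV

The compressed level sits -7.5 − (-16.5) = 9 dB over threshold.
Before 3.5:1 compression the overshoot was 9 × 3.5 = 31.5 dB, so input = -16.5 + 31.5 = 15 dBV.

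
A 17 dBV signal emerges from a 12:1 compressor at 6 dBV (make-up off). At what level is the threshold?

Input is 12 dB above T (since output overshoot × R = input overshoot: (6 − T)·12 = 17 − T gives T = 5 dBV).
Check: 5 + (17 − 5)/12 = 5 + 1 = 6 dBV. ✓

5 dBV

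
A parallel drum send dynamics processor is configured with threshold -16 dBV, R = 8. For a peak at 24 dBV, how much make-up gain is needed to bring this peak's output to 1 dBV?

Overshoot 40 dB → 40/8 = 5 dB after compression, so the compressed level is -16 + 5 = -11 dBV.
Make-up = target − compressed = 1 − (-11) = 12 dB.

12 dB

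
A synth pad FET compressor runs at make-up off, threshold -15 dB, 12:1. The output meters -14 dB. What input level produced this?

-3 dB

Post-compression overshoot = -14 − (-15) = 1 dB.
Input overshoot = R × output overshoot = 12 dB → input = -15 + 12 = -3 dB.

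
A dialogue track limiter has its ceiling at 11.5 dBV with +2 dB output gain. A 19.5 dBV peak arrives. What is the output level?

The limiter clamps the peak to its 11.5 dBV ceiling.
Output gain then adds 2 dB: 11.5 + 2 = 13.5 dBV.

13.5 dBV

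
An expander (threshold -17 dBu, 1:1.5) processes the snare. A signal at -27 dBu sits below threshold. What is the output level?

-32 dBu

Undershoot = (-17) − (-27) = 10 dB.
At 1:1.5, that expands to 15 dB under threshold.
Output = -17 − 15 = -32 dBu.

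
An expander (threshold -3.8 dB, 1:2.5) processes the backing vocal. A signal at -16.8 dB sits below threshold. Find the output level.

The input is 13 dB below the -3.8 dB threshold.
A 1:2.5 expander multiplies undershoot by 2.5: 13 × 2.5 = 32.5 dB below threshold.
Output = -3.8 − 32.5 = -36.3 dB.

-36.3 dB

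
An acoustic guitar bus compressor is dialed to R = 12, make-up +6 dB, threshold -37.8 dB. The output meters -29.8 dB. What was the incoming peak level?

-13.8 dB

Stripping the +6 dB make-up gives -35.8 dB at the gain stage.
That's 2 dB above the -37.8 dB threshold.
Input overshoot = R × output overshoot = 24 dB → input = -37.8 + 24 = -13.8 dB.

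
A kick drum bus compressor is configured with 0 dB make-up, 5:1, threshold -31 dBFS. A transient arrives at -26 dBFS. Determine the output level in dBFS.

-26 dBFS sits 5 dB over threshold.
The 5 dB excess becomes 1 dB after 5:1 reduction.
That puts the output at -30 dBFS.

-30 dBFS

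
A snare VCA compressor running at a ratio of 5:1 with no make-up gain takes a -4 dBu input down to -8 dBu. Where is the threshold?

Input is 5 dB above T (since output overshoot × R = input overshoot: (-8 − T)·5 = -4 − T gives T = -9 dBu).
Check: -9 + (-4 − (-9))/5 = -9 + 1 = -8 dBu. ✓

-9 dBu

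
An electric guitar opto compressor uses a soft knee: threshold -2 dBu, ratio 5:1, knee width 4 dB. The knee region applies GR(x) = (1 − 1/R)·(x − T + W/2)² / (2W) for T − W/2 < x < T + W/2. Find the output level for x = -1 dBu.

-1.9 dBu

x − T + W/2 = -1 − (-2) + 2 = 3.
GR = (1 − 1/5) × 3² / 8 = 0.8 × 9 / 8 = 0.9 dB.
Output = -1 − 0.9 = -1.9 dBu.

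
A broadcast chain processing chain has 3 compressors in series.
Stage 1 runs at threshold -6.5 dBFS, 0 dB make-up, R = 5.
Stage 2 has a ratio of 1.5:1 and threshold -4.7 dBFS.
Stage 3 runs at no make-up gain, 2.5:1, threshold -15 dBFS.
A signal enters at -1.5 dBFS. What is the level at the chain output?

-11.2 dBFS

Stage 1: 5 dB above -6.5 dBFS, reduced 5:1 to 1 dB above → -5.5 dBFS.
Stage 2: -5.5 dBFS is at or below the -4.7 dBFS threshold — no compression; output -5.5 dBFS.
Stage 3: overshoot 9.5 dB → 9.5/2.5 = 3.8 dB → -11.2 dBFS.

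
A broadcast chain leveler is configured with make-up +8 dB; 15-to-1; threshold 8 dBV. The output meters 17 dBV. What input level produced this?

23 dBV

Stripping the +8 dB make-up gives 9 dBV at the gain stage.
That's 1 dB above the 8 dBV threshold.
Before 15:1 compression the overshoot was 1 × 15 = 15 dB, so input = 8 + 15 = 23 dBV.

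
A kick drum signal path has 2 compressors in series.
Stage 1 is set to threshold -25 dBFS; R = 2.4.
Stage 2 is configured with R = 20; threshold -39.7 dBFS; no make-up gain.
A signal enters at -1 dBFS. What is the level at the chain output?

-38.465 dBFS

Stage 1: overshoot 24 dB → 24/2.4 = 10 dB → -15 dBFS.
Stage 2: overshoot 24.7 dB → 24.7/20 = 1.235 dB → -38.465 dBFS.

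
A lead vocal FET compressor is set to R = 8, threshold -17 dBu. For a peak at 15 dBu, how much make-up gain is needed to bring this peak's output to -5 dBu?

8 dB

Without make-up, output = threshold + overshoot/8 = -17 + 4 = -13 dBu.
Gap to target: 8 dB.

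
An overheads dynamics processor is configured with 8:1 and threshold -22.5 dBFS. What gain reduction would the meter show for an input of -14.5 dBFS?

7 dB

-14.5 dBFS exceeds the threshold by 8 dB.
At 8:1, output sits 8/8 = 1 dB above threshold.
Gain reduction = 8 − 1 = 7 dB.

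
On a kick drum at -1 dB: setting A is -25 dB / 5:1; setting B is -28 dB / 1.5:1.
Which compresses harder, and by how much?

A: GR = 24 − 24/5 = 19.2 dB.
B: GR = 27 − 27/1.5 = 9 dB.
Difference: 10.2 dB in favour of A.

A, by 10.2 dB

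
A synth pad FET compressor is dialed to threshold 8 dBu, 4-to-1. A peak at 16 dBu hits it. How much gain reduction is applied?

6 dB

The signal is 8 dB above threshold.
A 4:1 ratio leaves 2 dB of that excess.
GR = overshoot in − overshoot out = 8 − 2 = 6 dB.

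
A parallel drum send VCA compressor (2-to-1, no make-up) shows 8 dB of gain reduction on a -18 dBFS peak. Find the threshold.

-34 dBFS

Input is 16 dB above T (since output overshoot × R = input overshoot: (-26 − T)·2 = -18 − T gives T = -34 dBFS).
Check: -34 + (-18 − (-34))/2 = -34 + 8 = -26 dBFS. ✓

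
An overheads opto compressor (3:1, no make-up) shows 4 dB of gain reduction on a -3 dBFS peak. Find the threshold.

Input is 6 dB above T (since output overshoot × R = input overshoot: (-7 − T)·3 = -3 − T gives T = -9 dBFS).
Check: -9 + (-3 − (-9))/3 = -9 + 2 = -7 dBFS. ✓

-9 dBFS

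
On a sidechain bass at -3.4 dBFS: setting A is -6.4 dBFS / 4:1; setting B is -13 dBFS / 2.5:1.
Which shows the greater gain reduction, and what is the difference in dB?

A: overshoot 3 dB → output overshoot 0.75 dB → GR 2.25 dB.
B: overshoot 9.6 dB → output overshoot 3.84 dB → GR 5.76 dB.
B reduces 3.51 dB more.

B, by 3.51 dB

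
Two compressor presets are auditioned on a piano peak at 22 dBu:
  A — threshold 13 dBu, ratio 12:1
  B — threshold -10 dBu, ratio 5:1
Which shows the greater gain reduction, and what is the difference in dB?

A: 9 dB over, compressed to 0.75 dB over, so 8.25 dB of GR.
B: 32 dB over, compressed to 6.4 dB over, so 25.6 dB of GR.
B applies 17.35 dB more gain reduction.

B, by 17.35 dB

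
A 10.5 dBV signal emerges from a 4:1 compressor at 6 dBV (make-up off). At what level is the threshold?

4.5 dBV

Let T be the threshold. Output overshoot = (input overshoot)/R, so 6 − T = (10.5 − T)/4.
4·(6 − T) = 10.5 − T → 3·T = 24 − 10.5 = 13.5.
T = 13.5/3 = 4.5 dBV.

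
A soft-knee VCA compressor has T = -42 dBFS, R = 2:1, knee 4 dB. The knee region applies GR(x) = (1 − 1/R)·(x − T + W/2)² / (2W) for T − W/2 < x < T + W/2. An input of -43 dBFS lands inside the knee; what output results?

x − T + W/2 = -43 − (-42) + 2 = 1.
GR = (1 − 1/2) × 1² / 8 = 0.5 × 1 / 8 = 0.0625 dB.
Output = -43 − 0.0625 = -43.0625 dBFS.

-43.0625 dBFS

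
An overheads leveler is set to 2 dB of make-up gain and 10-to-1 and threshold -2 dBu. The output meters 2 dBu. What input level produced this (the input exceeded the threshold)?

Stripping the +2 dB make-up gives 0 dBu at the gain stage.
Post-compression overshoot = 0 − (-2) = 2 dB.
Undo the ratio: input overshoot = 2 × 10 = 20 dB, giving input = 18 dBu.

18 dBu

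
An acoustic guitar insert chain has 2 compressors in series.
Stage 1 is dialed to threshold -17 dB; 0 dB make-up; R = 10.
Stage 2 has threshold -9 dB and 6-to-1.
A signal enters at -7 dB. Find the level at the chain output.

Stage 1: 10 dB above -17 dB, reduced 10:1 to 1 dB above → -16 dB.
Stage 2: below threshold (-16 ≤ -9); passes unchanged; output -16 dB.

-16 dB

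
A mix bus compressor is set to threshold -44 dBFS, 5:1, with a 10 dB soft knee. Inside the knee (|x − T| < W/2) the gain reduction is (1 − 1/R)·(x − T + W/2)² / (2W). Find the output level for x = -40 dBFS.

x − T + W/2 = -40 − (-44) + 5 = 9.
GR = (1 − 1/5) × 9² / 20 = 0.8 × 81 / 20 = 3.24 dB.
Output = -40 − 3.24 = -43.24 dBFS.

-43.24 dBFS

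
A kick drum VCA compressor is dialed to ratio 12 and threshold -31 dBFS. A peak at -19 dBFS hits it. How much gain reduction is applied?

11 dB

-19 dBFS exceeds the threshold by 12 dB.
At 12:1, output sits 12/12 = 1 dB above threshold.
So the signal is attenuated by 12 − 1 = 11 dB.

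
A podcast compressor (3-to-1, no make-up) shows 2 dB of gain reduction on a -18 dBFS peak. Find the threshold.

-21 dBFS

Input is 3 dB above T (since output overshoot × R = input overshoot: (-20 − T)·3 = -18 − T gives T = -21 dBFS).
Check: -21 + (-18 − (-21))/3 = -21 + 1 = -20 dBFS. ✓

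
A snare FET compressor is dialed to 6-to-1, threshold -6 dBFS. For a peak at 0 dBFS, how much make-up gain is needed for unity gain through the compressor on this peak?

The peak compresses to -6 + 6/6 = -5 dBFS.
To reach 0 dBFS requires 0 − (-5) = 5 dB of make-up.

5 dB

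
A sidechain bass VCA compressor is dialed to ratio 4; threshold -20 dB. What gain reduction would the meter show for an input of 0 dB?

15 dB

0 dB exceeds the threshold by 20 dB.
After 4:1 compression the overshoot becomes 20/4 = 5 dB.
Gain reduction = 20 − 5 = 15 dB.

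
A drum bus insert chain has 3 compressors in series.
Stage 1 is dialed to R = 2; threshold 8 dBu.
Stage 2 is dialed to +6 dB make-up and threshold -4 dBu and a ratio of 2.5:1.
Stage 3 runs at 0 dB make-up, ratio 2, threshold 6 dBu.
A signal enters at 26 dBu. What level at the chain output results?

Stage 1: 18 dB above 8 dBu, reduced 2:1 to 9 dB above → 17 dBu.
Stage 2: 17 dBu is 21 dB over -4 dBu; at 2.5:1 that becomes 8.4 dB over, giving 4.4 dBu; +6 dB make-up → 10.4 dBu.
Stage 3: 10.4 dBu is 4.4 dB over 6 dBu; at 2:1 that becomes 2.2 dB over, giving 8.2 dBu.

8.2 dBu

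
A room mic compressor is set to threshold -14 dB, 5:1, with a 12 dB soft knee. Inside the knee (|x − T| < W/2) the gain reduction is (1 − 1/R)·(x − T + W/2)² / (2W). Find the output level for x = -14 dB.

-15.2 dB

x − T + W/2 = -14 − (-14) + 6 = 6.
GR = (1 − 1/5) × 6² / 24 = 0.8 × 36 / 24 = 1.2 dB.
Output = -14 − 1.2 = -15.2 dB.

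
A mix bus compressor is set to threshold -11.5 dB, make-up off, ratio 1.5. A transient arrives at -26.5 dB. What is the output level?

-26.5 dB is 15 dB below the -11.5 dB threshold, so no gain reduction is applied.
Output = input = -26.5 dB.

-26.5 dB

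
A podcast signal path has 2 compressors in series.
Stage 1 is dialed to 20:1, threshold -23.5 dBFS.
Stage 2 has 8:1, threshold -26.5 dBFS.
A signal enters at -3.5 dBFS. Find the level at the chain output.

Stage 1: 20 dB above -23.5 dBFS, reduced 20:1 to 1 dB above → -22.5 dBFS.
Stage 2: -22.5 dBFS is 4 dB over -26.5 dBFS; at 8:1 that becomes 0.5 dB over, giving -26 dBFS.

-26 dBFS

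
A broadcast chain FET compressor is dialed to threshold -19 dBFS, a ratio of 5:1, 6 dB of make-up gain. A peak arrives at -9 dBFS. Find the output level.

-11 dBFS

Overshoot: -9 − (-19) = 10 dB.
5:1 compression reduces that to 10/5 = 2 dB over.
Output = -19 + 2 = -17 dBFS; make-up adds 6 dB, giving -11 dBFS.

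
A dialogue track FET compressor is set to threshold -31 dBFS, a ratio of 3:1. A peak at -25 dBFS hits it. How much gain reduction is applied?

4 dB

Overshoot = -25 − (-31) = 6 dB.
After 3:1 compression the overshoot becomes 6/3 = 2 dB.
So the signal is attenuated by 6 − 2 = 4 dB.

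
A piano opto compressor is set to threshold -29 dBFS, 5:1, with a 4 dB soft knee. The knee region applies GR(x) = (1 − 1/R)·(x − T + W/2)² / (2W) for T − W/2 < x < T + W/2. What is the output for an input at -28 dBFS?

x − T + W/2 = -28 − (-29) + 2 = 3.
GR = (1 − 1/5) × 3² / 8 = 0.8 × 9 / 8 = 0.9 dB.
Output = -28 − 0.9 = -28.9 dBFS.

-28.9 dBFS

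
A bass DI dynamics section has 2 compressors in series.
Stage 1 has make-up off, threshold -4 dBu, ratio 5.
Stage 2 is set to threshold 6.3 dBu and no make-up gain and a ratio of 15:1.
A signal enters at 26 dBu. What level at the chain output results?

Stage 1: overshoot 30 dB → 30/5 = 6 dB → 2 dBu.
Stage 2: below threshold (2 ≤ 6.3); passes unchanged; output 2 dBu.

2 dBu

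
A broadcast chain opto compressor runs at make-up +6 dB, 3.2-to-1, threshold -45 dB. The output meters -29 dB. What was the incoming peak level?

Stripping the +6 dB make-up gives -35 dB at the gain stage.
The compressed level sits -35 − (-45) = 10 dB over threshold.
Undo the ratio: input overshoot = 10 × 3.2 = 32 dB, giving input = -13 dB.

-13 dB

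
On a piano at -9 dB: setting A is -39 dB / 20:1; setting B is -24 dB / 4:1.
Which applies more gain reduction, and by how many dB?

A: 30 dB over, compressed to 1.5 dB over, so 28.5 dB of GR.
B: 15 dB over, compressed to 3.75 dB over, so 11.25 dB of GR.
Difference: 17.25 dB in favour of A.

A, by 17.25 dB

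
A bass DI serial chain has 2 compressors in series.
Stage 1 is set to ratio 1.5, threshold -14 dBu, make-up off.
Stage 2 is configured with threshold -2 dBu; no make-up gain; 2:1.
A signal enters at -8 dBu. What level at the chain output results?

Stage 1: -8 dBu is 6 dB over -14 dBu; at 1.5:1 that becomes 4 dB over, giving -10 dBu.
Stage 2: -10 dBu ≤ -2 dBu, so stage 2 doesn't engage; output -10 dBu.

-10 dBu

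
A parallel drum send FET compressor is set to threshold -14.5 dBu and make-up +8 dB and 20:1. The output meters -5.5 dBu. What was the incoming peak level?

5.5 dBu

Stripping the +8 dB make-up gives -13.5 dBu at the gain stage.
That's 1 dB above the -14.5 dBu threshold.
Input overshoot = R × output overshoot = 20 dB → input = -14.5 + 20 = 5.5 dBu.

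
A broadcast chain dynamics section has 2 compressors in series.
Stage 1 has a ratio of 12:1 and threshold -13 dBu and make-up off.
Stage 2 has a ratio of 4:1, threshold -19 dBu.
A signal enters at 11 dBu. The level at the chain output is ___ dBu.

Stage 1: 11 dBu is 24 dB over -13 dBu; at 12:1 that becomes 2 dB over, giving -11 dBu.
Stage 2: 8 dB above -19 dBu, reduced 4:1 to 2 dB above → -17 dBu.

-17 dBu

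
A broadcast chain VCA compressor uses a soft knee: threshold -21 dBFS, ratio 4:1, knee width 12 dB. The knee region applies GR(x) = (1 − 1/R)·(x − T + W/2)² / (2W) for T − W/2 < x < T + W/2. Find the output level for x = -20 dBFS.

-21.53125 dBFS

x − T + W/2 = -20 − (-21) + 6 = 7.
GR = (1 − 1/4) × 7² / 24 = 0.75 × 49 / 24 = 1.53125 dB.
Output = -20 − 1.53125 = -21.53125 dBFS.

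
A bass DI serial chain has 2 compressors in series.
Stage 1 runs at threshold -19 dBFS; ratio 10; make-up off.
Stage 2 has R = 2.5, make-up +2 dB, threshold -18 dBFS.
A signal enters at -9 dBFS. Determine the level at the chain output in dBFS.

Stage 1: overshoot 10 dB → 10/10 = 1 dB → -18 dBFS.
Stage 2: below threshold (-18 ≤ -18); passes unchanged; make-up brings it to -16 dBFS.

-16 dBFS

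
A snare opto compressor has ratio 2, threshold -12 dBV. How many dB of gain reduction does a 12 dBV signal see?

12 dBV exceeds the threshold by 24 dB.
After 2:1 compression the overshoot becomes 24/2 = 12 dB.
Gain reduction = 24 − 12 = 12 dB.

12 dB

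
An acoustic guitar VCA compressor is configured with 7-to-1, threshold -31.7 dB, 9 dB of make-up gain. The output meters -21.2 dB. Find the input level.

Remove make-up: -21.2 − 9 = -30.2 dB.
Post-compression overshoot = -30.2 − (-31.7) = 1.5 dB.
Input overshoot = R × output overshoot = 10.5 dB → input = -31.7 + 10.5 = -21.2 dB.

-21.2 dB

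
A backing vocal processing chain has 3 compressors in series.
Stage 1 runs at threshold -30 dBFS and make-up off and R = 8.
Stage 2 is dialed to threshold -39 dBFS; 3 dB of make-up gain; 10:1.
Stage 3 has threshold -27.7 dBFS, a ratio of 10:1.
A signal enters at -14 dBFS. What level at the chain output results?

-34.9 dBFS

Stage 1: -14 dBFS is 16 dB over -30 dBFS; at 8:1 that becomes 2 dB over, giving -28 dBFS.
Stage 2: -28 dBFS is 11 dB over -39 dBFS; at 10:1 that becomes 1.1 dB over, giving -37.9 dBFS; +3 dB make-up → -34.9 dBFS.
Stage 3: below threshold (-34.9 ≤ -27.7); passes unchanged; output -34.9 dBFS.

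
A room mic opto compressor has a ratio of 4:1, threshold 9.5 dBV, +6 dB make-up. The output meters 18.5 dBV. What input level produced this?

Stripping the +6 dB make-up gives 12.5 dBV at the gain stage.
The compressed level sits 12.5 − 9.5 = 3 dB over threshold.
Before 4:1 compression the overshoot was 3 × 4 = 12 dB, so input = 9.5 + 12 = 21.5 dBV.

21.5 dBV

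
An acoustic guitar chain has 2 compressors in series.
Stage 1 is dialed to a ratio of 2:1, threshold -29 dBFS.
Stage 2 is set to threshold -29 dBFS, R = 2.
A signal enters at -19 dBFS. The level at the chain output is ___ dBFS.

-26.5 dBFS

Stage 1: 10 dB above -29 dBFS, reduced 2:1 to 5 dB above → -24 dBFS.
Stage 2: -24 dBFS is 5 dB over -29 dBFS; at 2:1 that becomes 2.5 dB over, giving -26.5 dBFS.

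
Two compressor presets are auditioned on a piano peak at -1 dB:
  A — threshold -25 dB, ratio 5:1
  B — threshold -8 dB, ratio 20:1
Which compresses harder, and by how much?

A: GR = 24 − 24/5 = 19.2 dB.
B: GR = 7 − 7/20 = 6.65 dB.
Difference: 12.55 dB in favour of A.

A, by 12.55 dB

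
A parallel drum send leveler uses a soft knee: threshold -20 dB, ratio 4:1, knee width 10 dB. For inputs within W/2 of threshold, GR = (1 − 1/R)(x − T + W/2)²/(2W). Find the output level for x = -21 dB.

x − T + W/2 = -21 − (-20) + 5 = 4.
GR = (1 − 1/4) × 4² / 20 = 0.75 × 16 / 20 = 0.6 dB.
Output = -21 − 0.6 = -21.6 dB.

-21.6 dB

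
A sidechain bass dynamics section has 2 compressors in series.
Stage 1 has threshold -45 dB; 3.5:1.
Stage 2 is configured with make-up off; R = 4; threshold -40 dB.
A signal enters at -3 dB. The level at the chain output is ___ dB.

-38.25 dB

Stage 1: 42 dB above -45 dB, reduced 3.5:1 to 12 dB above → -33 dB.
Stage 2: -33 dB is 7 dB over -40 dB; at 4:1 that becomes 1.75 dB over, giving -38.25 dB.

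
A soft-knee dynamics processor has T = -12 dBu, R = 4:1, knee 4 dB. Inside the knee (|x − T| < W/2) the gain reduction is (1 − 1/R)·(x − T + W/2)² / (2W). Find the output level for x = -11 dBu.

x − T + W/2 = -11 − (-12) + 2 = 3.
GR = (1 − 1/4) × 3² / 8 = 0.75 × 9 / 8 = 0.84375 dB.
Output = -11 − 0.84375 = -11.84375 dBu.

-11.84375 dBu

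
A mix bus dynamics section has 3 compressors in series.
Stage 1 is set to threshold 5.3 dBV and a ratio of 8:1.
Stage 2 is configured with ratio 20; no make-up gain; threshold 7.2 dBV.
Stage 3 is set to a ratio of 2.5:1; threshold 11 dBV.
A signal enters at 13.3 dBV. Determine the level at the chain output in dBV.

Stage 1: 13.3 dBV is 8 dB over 5.3 dBV; at 8:1 that becomes 1 dB over, giving 6.3 dBV.
Stage 2: 6.3 dBV ≤ 7.2 dBV, so stage 2 doesn't engage; output 6.3 dBV.
Stage 3: 6.3 dBV is at or below the 11 dBV threshold — no compression; output 6.3 dBV.

6.3 dBV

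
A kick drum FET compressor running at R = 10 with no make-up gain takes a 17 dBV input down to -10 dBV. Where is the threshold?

Let T be the threshold. Output overshoot = (input overshoot)/R, so -10 − T = (17 − T)/10.
10·(-10 − T) = 17 − T → 9·T = -100 − 17 = -117.
T = -117/9 = -13 dBV.

-13 dBV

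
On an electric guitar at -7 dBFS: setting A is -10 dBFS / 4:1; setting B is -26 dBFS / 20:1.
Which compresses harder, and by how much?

B, by 15.8 dB

A: 3 dB over, compressed to 0.75 dB over, so 2.25 dB of GR.
B: 19 dB over, compressed to 0.95 dB over, so 18.05 dB of GR.
B applies 15.8 dB more gain reduction.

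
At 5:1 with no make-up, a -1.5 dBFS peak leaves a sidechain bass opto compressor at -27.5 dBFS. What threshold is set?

Gain reduction = -1.5 − (-27.5) = 26 dB; output overshoot = GR / (R − 1) = 26 / 4 = 6.5 dB.
Threshold = output − output overshoot = -27.5 − 6.5 = -34 dBFS.

-34 dBFS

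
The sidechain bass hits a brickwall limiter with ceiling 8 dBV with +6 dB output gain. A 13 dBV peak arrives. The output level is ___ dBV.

14 dBV

At ∞:1, everything above 8 dBV is held at the ceiling.
Output gain then adds 6 dB: 8 + 6 = 14 dBV.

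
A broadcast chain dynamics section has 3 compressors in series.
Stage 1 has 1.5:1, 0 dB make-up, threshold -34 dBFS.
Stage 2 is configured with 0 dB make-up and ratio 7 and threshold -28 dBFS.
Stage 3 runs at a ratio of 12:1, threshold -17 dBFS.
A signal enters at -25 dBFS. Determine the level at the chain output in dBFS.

Stage 1: overshoot 9 dB → 9/1.5 = 6 dB → -28 dBFS.
Stage 2: below threshold (-28 ≤ -28); passes unchanged; output -28 dBFS.
Stage 3: -28 dBFS is at or below the -17 dBFS threshold — no compression; output -28 dBFS.

-28 dBFS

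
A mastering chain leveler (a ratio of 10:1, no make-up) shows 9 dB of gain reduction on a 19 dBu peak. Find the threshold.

9 dBu

Let T be the threshold. Output overshoot = (input overshoot)/R, so 10 − T = (19 − T)/10.
10·(10 − T) = 19 − T → 9·T = 100 − 19 = 81.
T = 81/9 = 9 dBu.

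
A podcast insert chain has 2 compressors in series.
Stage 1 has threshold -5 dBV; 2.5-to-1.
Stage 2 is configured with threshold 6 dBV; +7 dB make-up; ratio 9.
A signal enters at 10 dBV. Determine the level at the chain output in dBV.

Stage 1: overshoot 15 dB → 15/2.5 = 6 dB → 1 dBV.
Stage 2: 1 dBV ≤ 6 dBV, so stage 2 doesn't engage; make-up brings it to 8 dBV.

8 dBV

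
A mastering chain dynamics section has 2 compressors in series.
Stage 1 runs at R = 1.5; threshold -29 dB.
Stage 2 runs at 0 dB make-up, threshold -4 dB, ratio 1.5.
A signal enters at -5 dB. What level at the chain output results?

-13 dB

Stage 1: 24 dB above -29 dB, reduced 1.5:1 to 16 dB above → -13 dB.
Stage 2: -13 dB is at or below the -4 dB threshold — no compression; output -13 dB.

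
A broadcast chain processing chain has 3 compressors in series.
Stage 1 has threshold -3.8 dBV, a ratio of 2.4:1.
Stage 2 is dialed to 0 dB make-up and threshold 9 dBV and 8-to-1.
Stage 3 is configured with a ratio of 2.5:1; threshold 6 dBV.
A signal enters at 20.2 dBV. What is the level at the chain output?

Stage 1: overshoot 24 dB → 24/2.4 = 10 dB → 6.2 dBV.
Stage 2: 6.2 dBV ≤ 9 dBV, so stage 2 doesn't engage; output 6.2 dBV.
Stage 3: overshoot 0.2 dB → 0.2/2.5 = 0.08 dB → 6.08 dBV.

6.08 dBV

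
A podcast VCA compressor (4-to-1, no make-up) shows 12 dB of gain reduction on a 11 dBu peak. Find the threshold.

Gain reduction = 11 − (-1) = 12 dB; output overshoot = GR / (R − 1) = 12 / 3 = 4 dB.
Threshold = output − output overshoot = -1 − 4 = -5 dBu.

-5 dBu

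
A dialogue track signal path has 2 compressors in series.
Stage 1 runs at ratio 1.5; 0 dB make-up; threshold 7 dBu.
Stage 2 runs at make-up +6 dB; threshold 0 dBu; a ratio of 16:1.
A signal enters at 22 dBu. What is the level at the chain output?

7.0625 dBu

Stage 1: 15 dB above 7 dBu, reduced 1.5:1 to 10 dB above → 17 dBu.
Stage 2: overshoot 17 dB → 17/16 = 1.0625 dB → 1.0625 dBu; +6 dB make-up → 7.0625 dBu.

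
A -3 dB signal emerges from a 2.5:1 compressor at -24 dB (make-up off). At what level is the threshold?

Gain reduction = -3 − (-24) = 21 dB; output overshoot = GR / (R − 1) = 21 / 1.5 = 14 dB.
Threshold = output − output overshoot = -24 − 14 = -38 dB.

-38 dB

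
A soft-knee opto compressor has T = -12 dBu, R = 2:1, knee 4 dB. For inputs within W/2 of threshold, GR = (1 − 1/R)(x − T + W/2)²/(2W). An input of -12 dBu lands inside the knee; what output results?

-12.25 dBu

x − T + W/2 = -12 − (-12) + 2 = 2.
GR = (1 − 1/2) × 2² / 8 = 0.5 × 4 / 8 = 0.25 dB.
Output = -12 − 0.25 = -12.25 dBu.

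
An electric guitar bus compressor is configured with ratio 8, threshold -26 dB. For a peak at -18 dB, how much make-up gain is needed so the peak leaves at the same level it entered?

The peak compresses to -26 + 8/8 = -25 dB.
To reach -18 dB requires -18 − (-25) = 7 dB of make-up.

7 dB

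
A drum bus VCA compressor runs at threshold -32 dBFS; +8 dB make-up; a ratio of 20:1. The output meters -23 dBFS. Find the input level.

Remove make-up: -23 − 8 = -31 dBFS.
Post-compression overshoot = -31 − (-32) = 1 dB.
Input overshoot = R × output overshoot = 20 dB → input = -32 + 20 = -12 dBFS.

-12 dBFS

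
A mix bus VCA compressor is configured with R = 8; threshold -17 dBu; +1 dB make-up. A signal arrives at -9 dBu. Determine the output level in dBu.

-9 dBu sits 8 dB over threshold.
8:1 compression reduces that to 8/8 = 1 dB over.
Output = -17 + 1 = -16 dBu; make-up adds 1 dB, giving -15 dBu.

-15 dBu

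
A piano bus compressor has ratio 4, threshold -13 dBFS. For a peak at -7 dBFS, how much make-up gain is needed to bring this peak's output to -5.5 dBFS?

The peak compresses to -13 + 6/4 = -11.5 dBFS.
To reach -5.5 dBFS requires -5.5 − (-11.5) = 6 dB of make-up.

6 dB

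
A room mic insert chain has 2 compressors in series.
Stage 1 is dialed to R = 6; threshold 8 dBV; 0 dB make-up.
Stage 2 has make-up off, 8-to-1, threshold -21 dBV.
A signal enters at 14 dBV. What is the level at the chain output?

-17.25 dBV

Stage 1: 6 dB above 8 dBV, reduced 6:1 to 1 dB above → 9 dBV.
Stage 2: 30 dB above -21 dBV, reduced 8:1 to 3.75 dB above → -17.25 dBV.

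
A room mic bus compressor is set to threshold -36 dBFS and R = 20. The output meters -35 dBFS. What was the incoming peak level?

-16 dBFS

The compressed level sits -35 − (-36) = 1 dB over threshold.
Undo the ratio: input overshoot = 1 × 20 = 20 dB, giving input = -16 dBFS.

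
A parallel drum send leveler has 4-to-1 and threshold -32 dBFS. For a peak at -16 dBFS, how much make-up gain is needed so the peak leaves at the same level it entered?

12 dB

Without make-up, output = threshold + overshoot/4 = -32 + 4 = -28 dBFS.
Gap to target: 12 dB.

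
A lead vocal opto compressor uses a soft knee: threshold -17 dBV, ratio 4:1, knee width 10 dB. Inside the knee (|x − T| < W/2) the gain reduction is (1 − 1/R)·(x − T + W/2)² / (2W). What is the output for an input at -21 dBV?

x − T + W/2 = -21 − (-17) + 5 = 1.
GR = (1 − 1/4) × 1² / 20 = 0.75 × 1 / 20 = 0.0375 dB.
Output = -21 − 0.0375 = -21.0375 dBV.

-21.0375 dBV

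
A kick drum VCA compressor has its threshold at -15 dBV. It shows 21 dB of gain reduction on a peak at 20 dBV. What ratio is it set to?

Input overshoot = 20 − (-15) = 35 dB.
Output overshoot = 35 − 21 = 14 dB.
Ratio = input overshoot / output overshoot = 35 / 14 = 2.5.

2.5:1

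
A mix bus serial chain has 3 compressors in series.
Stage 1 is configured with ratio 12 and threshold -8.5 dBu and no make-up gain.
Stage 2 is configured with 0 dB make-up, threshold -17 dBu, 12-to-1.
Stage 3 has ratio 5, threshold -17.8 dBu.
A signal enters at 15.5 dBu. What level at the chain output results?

-17.465 dBu

Stage 1: overshoot 24 dB → 24/12 = 2 dB → -6.5 dBu.
Stage 2: overshoot 10.5 dB → 10.5/12 = 0.875 dB → -16.125 dBu.
Stage 3: -16.125 dBu is 1.675 dB over -17.8 dBu; at 5:1 that becomes 0.335 dB over, giving -17.465 dBu.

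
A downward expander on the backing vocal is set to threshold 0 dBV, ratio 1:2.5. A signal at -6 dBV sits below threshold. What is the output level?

-15 dBV

The input is 6 dB below the 0 dBV threshold.
A 1:2.5 expander multiplies undershoot by 2.5: 6 × 2.5 = 15 dB below threshold.
Output = 0 − 15 = -15 dBV.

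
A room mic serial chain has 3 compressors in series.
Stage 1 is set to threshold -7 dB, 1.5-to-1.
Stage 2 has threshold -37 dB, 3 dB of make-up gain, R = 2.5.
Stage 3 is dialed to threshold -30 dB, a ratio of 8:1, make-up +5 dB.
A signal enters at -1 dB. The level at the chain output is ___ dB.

-23.8 dB

Stage 1: 6 dB above -7 dB, reduced 1.5:1 to 4 dB above → -3 dB.
Stage 2: overshoot 34 dB → 34/2.5 = 13.6 dB → -23.4 dB; +3 dB make-up → -20.4 dB.
Stage 3: overshoot 9.6 dB → 9.6/8 = 1.2 dB → -28.8 dB; +5 dB make-up → -23.8 dB.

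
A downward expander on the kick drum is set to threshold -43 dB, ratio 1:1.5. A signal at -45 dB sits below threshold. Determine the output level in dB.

Undershoot = (-43) − (-45) = 2 dB.
At 1:1.5, that expands to 3 dB under threshold.
Output = -43 − 3 = -46 dB.

-46 dB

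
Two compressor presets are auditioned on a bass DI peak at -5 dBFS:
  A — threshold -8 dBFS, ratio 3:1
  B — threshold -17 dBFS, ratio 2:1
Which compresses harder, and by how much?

A: overshoot 3 dB → output overshoot 1 dB → GR 2 dB.
B: overshoot 12 dB → output overshoot 6 dB → GR 6 dB.
Difference: 4 dB in favour of B.

B, by 4 dB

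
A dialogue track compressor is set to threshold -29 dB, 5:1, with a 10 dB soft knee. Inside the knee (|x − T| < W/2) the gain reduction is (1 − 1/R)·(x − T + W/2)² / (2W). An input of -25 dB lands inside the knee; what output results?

x − T + W/2 = -25 − (-29) + 5 = 9.
GR = (1 − 1/5) × 9² / 20 = 0.8 × 81 / 20 = 3.24 dB.
Output = -25 − 3.24 = -28.24 dB.

-28.24 dB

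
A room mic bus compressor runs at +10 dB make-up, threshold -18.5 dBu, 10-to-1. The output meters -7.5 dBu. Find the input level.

-8.5 dBu

Remove make-up: -7.5 − 10 = -17.5 dBu.
That's 1 dB above the -18.5 dBu threshold.
Input overshoot = R × output overshoot = 10 dB → input = -18.5 + 10 = -8.5 dBu.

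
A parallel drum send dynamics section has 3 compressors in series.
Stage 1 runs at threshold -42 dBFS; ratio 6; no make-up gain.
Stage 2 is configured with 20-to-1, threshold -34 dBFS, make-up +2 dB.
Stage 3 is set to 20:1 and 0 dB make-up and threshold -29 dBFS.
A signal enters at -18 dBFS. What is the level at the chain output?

-36 dBFS

Stage 1: 24 dB above -42 dBFS, reduced 6:1 to 4 dB above → -38 dBFS.
Stage 2: -38 dBFS is at or below the -34 dBFS threshold — no compression; make-up brings it to -36 dBFS.
Stage 3: -36 dBFS is at or below the -29 dBFS threshold — no compression; output -36 dBFS.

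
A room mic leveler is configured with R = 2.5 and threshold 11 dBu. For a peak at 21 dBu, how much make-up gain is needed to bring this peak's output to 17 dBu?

The peak compresses to 11 + 10/2.5 = 15 dBu.
To reach 17 dBu requires 17 − 15 = 2 dB of make-up.

2 dB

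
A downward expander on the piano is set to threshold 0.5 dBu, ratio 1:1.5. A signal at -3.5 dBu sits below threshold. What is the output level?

Undershoot = 0.5 − (-3.5) = 4 dB.
At 1:1.5, that expands to 6 dB under threshold.
Output = 0.5 − 6 = -5.5 dBu.

-5.5 dBu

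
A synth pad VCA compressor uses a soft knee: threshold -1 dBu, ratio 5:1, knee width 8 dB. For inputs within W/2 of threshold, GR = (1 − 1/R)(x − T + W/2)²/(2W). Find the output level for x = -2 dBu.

x − T + W/2 = -2 − (-1) + 4 = 3.
GR = (1 − 1/5) × 3² / 16 = 0.8 × 9 / 16 = 0.45 dB.
Output = -2 − 0.45 = -2.45 dBu.

-2.45 dBu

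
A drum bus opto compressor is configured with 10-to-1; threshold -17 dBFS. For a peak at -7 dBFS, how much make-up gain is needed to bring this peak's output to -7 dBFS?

9 dB

Without make-up, output = threshold + overshoot/10 = -17 + 1 = -16 dBFS.
Gap to target: 9 dB.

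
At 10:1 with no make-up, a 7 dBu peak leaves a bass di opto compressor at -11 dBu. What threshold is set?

-13 dBu

Gain reduction = 7 − (-11) = 18 dB; output overshoot = GR / (R − 1) = 18 / 9 = 2 dB.
Threshold = output − output overshoot = -11 − 2 = -13 dBu.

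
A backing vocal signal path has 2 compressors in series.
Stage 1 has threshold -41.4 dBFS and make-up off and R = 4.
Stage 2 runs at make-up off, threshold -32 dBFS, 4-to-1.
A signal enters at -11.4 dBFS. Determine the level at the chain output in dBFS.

Stage 1: overshoot 30 dB → 30/4 = 7.5 dB → -33.9 dBFS.
Stage 2: below threshold (-33.9 ≤ -32); passes unchanged; output -33.9 dBFS.

-33.9 dBFS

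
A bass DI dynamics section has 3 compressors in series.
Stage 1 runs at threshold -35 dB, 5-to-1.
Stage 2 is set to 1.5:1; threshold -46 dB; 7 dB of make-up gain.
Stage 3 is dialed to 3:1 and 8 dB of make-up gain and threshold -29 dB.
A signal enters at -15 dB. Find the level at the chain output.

Stage 1: -15 dB is 20 dB over -35 dB; at 5:1 that becomes 4 dB over, giving -31 dB.
Stage 2: overshoot 15 dB → 15/1.5 = 10 dB → -36 dB; +7 dB make-up → -29 dB.
Stage 3: below threshold (-29 ≤ -29); passes unchanged; make-up brings it to -21 dB.

-21 dB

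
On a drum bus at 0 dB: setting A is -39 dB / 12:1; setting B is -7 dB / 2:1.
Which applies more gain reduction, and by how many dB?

A, by 32.25 dB

A: 39 dB over, compressed to 3.25 dB over, so 35.75 dB of GR.
B: 7 dB over, compressed to 3.5 dB over, so 3.5 dB of GR.
Difference: 32.25 dB in favour of A.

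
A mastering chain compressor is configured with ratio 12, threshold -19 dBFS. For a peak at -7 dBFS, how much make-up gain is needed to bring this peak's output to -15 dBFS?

3 dB

The peak compresses to -19 + 12/12 = -18 dBFS.
To reach -15 dBFS requires -15 − (-18) = 3 dB of make-up.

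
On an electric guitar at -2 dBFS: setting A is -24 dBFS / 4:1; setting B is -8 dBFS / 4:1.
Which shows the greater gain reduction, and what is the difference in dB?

A: overshoot 22 dB → output overshoot 5.5 dB → GR 16.5 dB.
B: overshoot 6 dB → output overshoot 1.5 dB → GR 4.5 dB.
Difference: 12 dB in favour of A.

A, by 12 dB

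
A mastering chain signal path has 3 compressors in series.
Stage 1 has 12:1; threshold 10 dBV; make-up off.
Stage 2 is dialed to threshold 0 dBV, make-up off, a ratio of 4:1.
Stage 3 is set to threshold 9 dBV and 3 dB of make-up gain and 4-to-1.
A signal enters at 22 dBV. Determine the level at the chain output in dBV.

5.75 dBV

Stage 1: overshoot 12 dB → 12/12 = 1 dB → 11 dBV.
Stage 2: 11 dBV is 11 dB over 0 dBV; at 4:1 that becomes 2.75 dB over, giving 2.75 dBV.
Stage 3: below threshold (2.75 ≤ 9); passes unchanged; make-up brings it to 5.75 dBV.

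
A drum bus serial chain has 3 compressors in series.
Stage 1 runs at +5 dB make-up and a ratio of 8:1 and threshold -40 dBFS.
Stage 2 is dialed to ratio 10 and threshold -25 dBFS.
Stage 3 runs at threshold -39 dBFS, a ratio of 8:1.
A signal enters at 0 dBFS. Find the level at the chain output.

Stage 1: 40 dB above -40 dBFS, reduced 8:1 to 5 dB above → -35 dBFS; +5 dB make-up → -30 dBFS.
Stage 2: -30 dBFS ≤ -25 dBFS, so stage 2 doesn't engage; output -30 dBFS.
Stage 3: -30 dBFS is 9 dB over -39 dBFS; at 8:1 that becomes 1.125 dB over, giving -37.875 dBFS.

-37.875 dBFS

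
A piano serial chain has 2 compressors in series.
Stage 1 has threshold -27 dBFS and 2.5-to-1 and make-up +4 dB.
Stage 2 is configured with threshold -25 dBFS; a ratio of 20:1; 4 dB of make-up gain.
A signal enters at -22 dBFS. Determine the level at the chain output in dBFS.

-20.8 dBFS

Stage 1: -22 dBFS is 5 dB over -27 dBFS; at 2.5:1 that becomes 2 dB over, giving -25 dBFS; +4 dB make-up → -21 dBFS.
Stage 2: 4 dB above -25 dBFS, reduced 20:1 to 0.2 dB above → -24.8 dBFS; +4 dB make-up → -20.8 dBFS.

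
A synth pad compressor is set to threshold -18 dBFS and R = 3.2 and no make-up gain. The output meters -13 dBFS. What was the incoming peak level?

-2 dBFS

The compressed level sits -13 − (-18) = 5 dB over threshold.
Before 3.2:1 compression the overshoot was 5 × 3.2 = 16 dB, so input = -18 + 16 = -2 dBFS.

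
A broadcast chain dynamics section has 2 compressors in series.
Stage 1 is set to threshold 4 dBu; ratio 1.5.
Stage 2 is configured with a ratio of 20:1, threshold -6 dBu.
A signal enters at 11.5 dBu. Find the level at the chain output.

Stage 1: 7.5 dB above 4 dBu, reduced 1.5:1 to 5 dB above → 9 dBu.
Stage 2: 15 dB above -6 dBu, reduced 20:1 to 0.75 dB above → -5.25 dBu.

-5.25 dBu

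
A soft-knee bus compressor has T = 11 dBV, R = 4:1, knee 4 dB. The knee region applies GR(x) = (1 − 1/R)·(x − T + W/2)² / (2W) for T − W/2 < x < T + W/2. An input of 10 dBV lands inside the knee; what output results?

x − T + W/2 = 10 − 11 + 2 = 1.
GR = (1 − 1/4) × 1² / 8 = 0.75 × 1 / 8 = 0.09375 dB.
Output = 10 − 0.09375 = 9.90625 dBV.

9.90625 dBV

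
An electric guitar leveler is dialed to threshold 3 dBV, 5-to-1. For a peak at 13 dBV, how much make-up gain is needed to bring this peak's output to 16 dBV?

11 dB

Overshoot 10 dB → 10/5 = 2 dB after compression, so the compressed level is 3 + 2 = 5 dBV.
Make-up = target − compressed = 16 − 5 = 11 dB.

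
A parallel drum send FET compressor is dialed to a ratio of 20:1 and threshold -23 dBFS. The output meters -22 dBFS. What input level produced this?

Post-compression overshoot = -22 − (-23) = 1 dB.
Undo the ratio: input overshoot = 1 × 20 = 20 dB, giving input = -3 dBFS.

-3 dBFS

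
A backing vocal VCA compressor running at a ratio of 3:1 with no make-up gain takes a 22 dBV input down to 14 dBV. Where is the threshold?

10 dBV

Gain reduction = 22 − 14 = 8 dB; output overshoot = GR / (R − 1) = 8 / 2 = 4 dB.
Threshold = output − output overshoot = 14 − 4 = 10 dBV.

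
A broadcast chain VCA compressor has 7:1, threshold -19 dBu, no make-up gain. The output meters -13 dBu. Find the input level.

23 dBu

The compressed level sits -13 − (-19) = 6 dB over threshold.
Before 7:1 compression the overshoot was 6 × 7 = 42 dB, so input = -19 + 42 = 23 dBu.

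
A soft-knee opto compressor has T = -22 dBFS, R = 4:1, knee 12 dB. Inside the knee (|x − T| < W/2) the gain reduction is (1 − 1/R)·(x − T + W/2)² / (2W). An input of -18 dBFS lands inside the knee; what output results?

-21.125 dBFS

x − T + W/2 = -18 − (-22) + 6 = 10.
GR = (1 − 1/4) × 10² / 24 = 0.75 × 100 / 24 = 3.125 dB.
Output = -18 − 3.125 = -21.125 dBFS.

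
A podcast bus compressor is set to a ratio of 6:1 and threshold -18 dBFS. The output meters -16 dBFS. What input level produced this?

Post-compression overshoot = -16 − (-18) = 2 dB.
Input overshoot = R × output overshoot = 12 dB → input = -18 + 12 = -6 dBFS.

-6 dBFS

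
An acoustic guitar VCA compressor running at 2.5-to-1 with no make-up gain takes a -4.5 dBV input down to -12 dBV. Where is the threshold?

-17 dBV

Input is 12.5 dB above T (since output overshoot × R = input overshoot: (-12 − T)·2.5 = -4.5 − T gives T = -17 dBV).
Check: -17 + (-4.5 − (-17))/2.5 = -17 + 5 = -12 dBV. ✓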